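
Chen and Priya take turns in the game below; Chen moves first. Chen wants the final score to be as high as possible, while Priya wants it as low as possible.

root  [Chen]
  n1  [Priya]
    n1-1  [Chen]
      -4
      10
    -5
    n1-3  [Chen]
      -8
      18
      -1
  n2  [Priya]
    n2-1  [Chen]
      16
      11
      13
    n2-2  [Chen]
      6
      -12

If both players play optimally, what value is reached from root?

n1-1 (Chen): max(-4, 10) = 10
n1-3 (Chen): max(-8, 18, -1) = 18
n1 (Priya): min(10, -5, 18) = -5
n2-1 (Chen): max(16, 11, 13) = 16
n2-2 (Chen): max(6, -12) = 6
n2 (Priya): min(16, 6) = 6
root (Chen): max(-5, 6) = 6

6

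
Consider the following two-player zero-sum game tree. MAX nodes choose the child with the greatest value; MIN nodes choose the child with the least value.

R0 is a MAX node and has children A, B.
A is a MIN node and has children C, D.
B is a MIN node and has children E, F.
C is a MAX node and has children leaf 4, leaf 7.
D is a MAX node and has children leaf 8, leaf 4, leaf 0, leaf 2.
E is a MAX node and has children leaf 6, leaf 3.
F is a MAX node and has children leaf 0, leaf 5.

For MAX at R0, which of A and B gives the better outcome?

C (MAX): max(4, 7) = 7
D (MAX): max(8, 4, 0, 2) = 8
A (MIN): min(7, 8) = 7
E (MAX): max(6, 3) = 6
F (MAX): max(0, 5) = 5
B (MIN): min(6, 5) = 5
MAX prefers the higher value; A=7, B=5. A is better since 7 > 5.

A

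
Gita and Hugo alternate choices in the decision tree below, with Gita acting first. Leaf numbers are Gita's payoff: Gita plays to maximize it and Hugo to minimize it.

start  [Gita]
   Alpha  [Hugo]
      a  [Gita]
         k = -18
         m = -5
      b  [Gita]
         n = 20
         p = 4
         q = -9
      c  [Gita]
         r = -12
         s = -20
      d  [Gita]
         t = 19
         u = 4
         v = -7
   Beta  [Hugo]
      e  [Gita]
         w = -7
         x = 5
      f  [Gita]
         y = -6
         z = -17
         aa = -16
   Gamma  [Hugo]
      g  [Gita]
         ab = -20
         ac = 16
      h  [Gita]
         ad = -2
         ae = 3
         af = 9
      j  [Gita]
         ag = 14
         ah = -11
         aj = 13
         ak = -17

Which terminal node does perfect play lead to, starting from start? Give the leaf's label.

af

a (Gita): max(-18, -5) = -5
b (Gita): max(20, 4, -9) = 20
c (Gita): max(-12, -20) = -12
d (Gita): max(19, 4, -7) = 19
Alpha (Hugo): min(-5, 20, -12, 19) = -12
e (Gita): max(-7, 5) = 5
f (Gita): max(-6, -17, -16) = -6
Beta (Hugo): min(5, -6) = -6
g (Gita): max(-20, 16) = 16
h (Gita): max(-2, 3, 9) = 9
j (Gita): max(14, -11, 13, -17) = 14
Gamma (Hugo): min(16, 9, 14) = 9
start (Gita): max(-12, -6, 9) = 9
At start, Gita picks Gamma (highest: 9).
At Gamma, Hugo picks h (lowest: 9).
At h, Gita picks af (highest: 9).
Terminal value 9.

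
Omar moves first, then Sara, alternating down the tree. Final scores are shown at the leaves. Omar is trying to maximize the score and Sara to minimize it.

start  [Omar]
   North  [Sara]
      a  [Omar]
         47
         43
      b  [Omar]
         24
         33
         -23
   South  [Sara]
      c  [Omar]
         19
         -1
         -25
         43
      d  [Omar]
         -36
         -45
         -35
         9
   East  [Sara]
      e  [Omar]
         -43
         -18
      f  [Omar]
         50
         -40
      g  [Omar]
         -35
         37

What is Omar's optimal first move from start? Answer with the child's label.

North

a (Omar): max(47, 43) = 47
b (Omar): max(24, 33, -23) = 33
North (Sara): min(47, 33) = 33
c (Omar): max(19, -1, -25, 43) = 43
d (Omar): max(-36, -45, -35, 9) = 9
South (Sara): min(43, 9) = 9
e (Omar): max(-43, -18) = -18
f (Omar): max(50, -40) = 50
g (Omar): max(-35, 37) = 37
East (Sara): min(-18, 50, 37) = -18
start (Omar): max(33, 9, -18) = 33
Omar at start wants the highest of {North=33, South=9, East=-18}, so chooses North.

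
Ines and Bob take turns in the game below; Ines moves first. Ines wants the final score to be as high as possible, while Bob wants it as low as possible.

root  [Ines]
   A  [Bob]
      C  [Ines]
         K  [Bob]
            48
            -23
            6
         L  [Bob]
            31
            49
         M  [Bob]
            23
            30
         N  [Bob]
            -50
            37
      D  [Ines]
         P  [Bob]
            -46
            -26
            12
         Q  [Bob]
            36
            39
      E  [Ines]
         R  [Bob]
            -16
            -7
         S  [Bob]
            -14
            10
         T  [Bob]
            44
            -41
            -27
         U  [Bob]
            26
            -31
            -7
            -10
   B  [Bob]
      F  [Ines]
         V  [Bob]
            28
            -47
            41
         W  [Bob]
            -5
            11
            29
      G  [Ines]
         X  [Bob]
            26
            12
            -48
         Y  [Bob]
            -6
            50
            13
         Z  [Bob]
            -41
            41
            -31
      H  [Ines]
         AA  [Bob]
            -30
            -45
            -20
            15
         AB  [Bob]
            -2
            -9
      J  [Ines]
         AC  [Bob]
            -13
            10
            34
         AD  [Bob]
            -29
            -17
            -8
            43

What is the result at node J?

AC (Bob): min(-13, 10, 34) = -13
AD (Bob): min(-29, -17, -8, 43) = -29
J (Ines): max(-13, -29) = -13

-13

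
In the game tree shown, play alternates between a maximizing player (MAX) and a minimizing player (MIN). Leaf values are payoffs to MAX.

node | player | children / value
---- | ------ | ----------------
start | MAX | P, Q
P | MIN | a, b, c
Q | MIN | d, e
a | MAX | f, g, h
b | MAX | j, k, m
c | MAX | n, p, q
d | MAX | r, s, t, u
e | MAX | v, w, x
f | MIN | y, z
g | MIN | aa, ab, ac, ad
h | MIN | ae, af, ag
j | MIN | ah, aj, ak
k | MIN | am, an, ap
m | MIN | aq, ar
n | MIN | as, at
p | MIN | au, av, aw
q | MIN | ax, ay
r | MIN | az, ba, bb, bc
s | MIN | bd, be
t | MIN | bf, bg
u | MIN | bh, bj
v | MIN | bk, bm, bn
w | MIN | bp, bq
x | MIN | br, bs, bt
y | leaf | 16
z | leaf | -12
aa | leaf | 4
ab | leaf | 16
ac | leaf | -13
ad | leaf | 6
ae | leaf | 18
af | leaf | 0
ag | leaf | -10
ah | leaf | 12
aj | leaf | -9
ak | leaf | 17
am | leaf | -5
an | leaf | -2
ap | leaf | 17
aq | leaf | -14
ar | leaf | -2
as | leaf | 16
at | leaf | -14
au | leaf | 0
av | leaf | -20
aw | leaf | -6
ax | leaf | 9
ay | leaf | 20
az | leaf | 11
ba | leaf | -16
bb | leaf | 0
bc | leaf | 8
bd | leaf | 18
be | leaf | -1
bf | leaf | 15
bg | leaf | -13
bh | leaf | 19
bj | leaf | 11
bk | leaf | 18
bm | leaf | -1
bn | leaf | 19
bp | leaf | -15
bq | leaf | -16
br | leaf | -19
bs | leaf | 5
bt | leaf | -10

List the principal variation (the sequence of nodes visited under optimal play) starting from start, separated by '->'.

start -> Q -> e -> v -> bm

f (MIN): min(16, -12) = -12
g (MIN): min(4, 16, -13, 6) = -13
h (MIN): min(18, 0, -10) = -10
a (MAX): max(-12, -13, -10) = -10
j (MIN): min(12, -9, 17) = -9
k (MIN): min(-5, -2, 17) = -5
m (MIN): min(-14, -2) = -14
b (MAX): max(-9, -5, -14) = -5
n (MIN): min(16, -14) = -14
p (MIN): min(0, -20, -6) = -20
q (MIN): min(9, 20) = 9
c (MAX): max(-14, -20, 9) = 9
P (MIN): min(-10, -5, 9) = -10
r (MIN): min(11, -16, 0, 8) = -16
s (MIN): min(18, -1) = -1
t (MIN): min(15, -13) = -13
u (MIN): min(19, 11) = 11
d (MAX): max(-16, -1, -13, 11) = 11
v (MIN): min(18, -1, 19) = -1
w (MIN): min(-15, -16) = -16
x (MIN): min(-19, 5, -10) = -19
e (MAX): max(-1, -16, -19) = -1
Q (MIN): min(11, -1) = -1
start (MAX): max(-10, -1) = -1
At start, MAX picks Q (highest: -1).
At Q, MIN picks e (lowest: -1).
At e, MAX picks v (highest: -1).
At v, MIN picks bm (lowest: -1).
Terminal value -1.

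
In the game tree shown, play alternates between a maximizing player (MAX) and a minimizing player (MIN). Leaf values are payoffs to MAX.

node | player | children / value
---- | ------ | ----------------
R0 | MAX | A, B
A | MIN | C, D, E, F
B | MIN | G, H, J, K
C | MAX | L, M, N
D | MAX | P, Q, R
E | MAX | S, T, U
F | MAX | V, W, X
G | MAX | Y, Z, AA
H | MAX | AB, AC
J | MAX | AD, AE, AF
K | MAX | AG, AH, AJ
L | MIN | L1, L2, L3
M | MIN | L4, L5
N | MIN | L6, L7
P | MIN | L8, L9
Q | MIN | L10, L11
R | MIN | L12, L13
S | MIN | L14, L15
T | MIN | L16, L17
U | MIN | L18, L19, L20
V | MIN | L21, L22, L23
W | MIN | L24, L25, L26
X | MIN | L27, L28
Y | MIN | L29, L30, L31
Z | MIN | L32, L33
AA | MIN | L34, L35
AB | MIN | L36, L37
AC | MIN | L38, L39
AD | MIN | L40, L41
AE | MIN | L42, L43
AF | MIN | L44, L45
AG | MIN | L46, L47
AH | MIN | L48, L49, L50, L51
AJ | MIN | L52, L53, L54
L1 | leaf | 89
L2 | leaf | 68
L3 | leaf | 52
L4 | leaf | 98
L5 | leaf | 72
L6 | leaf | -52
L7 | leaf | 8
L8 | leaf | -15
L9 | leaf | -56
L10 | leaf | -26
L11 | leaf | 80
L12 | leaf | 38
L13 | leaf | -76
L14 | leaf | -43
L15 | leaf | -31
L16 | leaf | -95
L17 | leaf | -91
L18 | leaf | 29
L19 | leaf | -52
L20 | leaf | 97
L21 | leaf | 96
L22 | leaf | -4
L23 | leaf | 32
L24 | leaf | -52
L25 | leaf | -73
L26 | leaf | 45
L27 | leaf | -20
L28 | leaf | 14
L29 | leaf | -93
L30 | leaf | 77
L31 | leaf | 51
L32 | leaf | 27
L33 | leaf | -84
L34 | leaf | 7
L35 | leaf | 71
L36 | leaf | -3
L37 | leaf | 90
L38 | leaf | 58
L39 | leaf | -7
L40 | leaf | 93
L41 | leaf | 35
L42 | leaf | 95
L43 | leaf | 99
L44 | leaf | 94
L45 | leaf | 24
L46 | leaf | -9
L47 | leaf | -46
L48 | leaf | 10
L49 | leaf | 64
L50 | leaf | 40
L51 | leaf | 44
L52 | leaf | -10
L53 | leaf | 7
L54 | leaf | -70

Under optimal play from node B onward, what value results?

-3

Y (MIN): min(-93, 77, 51) = -93
Z (MIN): min(27, -84) = -84
AA (MIN): min(7, 71) = 7
G (MAX): max(-93, -84, 7) = 7
AB (MIN): min(-3, 90) = -3
AC (MIN): min(58, -7) = -7
H (MAX): max(-3, -7) = -3
AD (MIN): min(93, 35) = 35
AE (MIN): min(95, 99) = 95
AF (MIN): min(94, 24) = 24
J (MAX): max(35, 95, 24) = 95
AG (MIN): min(-9, -46) = -46
AH (MIN): min(10, 64, 40, 44) = 10
AJ (MIN): min(-10, 7, -70) = -70
K (MAX): max(-46, 10, -70) = 10
B (MIN): min(7, -3, 95, 10) = -3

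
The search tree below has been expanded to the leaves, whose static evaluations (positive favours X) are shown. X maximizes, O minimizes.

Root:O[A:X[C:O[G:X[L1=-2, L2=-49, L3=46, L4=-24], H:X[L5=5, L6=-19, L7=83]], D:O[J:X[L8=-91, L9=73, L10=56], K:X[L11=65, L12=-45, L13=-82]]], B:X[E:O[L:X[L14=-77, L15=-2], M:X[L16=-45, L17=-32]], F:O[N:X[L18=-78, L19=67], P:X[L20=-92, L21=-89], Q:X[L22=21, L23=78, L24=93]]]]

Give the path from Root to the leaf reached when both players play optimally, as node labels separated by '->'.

Root -> B -> E -> M -> L17

G (X): max(-2, -49, 46, -24) = 46
H (X): max(5, -19, 83) = 83
C (O): min(46, 83) = 46
J (X): max(-91, 73, 56) = 73
K (X): max(65, -45, -82) = 65
D (O): min(73, 65) = 65
A (X): max(46, 65) = 65
L (X): max(-77, -2) = -2
M (X): max(-45, -32) = -32
E (O): min(-2, -32) = -32
N (X): max(-78, 67) = 67
P (X): max(-92, -89) = -89
Q (X): max(21, 78, 93) = 93
F (O): min(67, -89, 93) = -89
B (X): max(-32, -89) = -32
Root (O): min(65, -32) = -32
At Root, O picks B (lowest: -32).
At B, X picks E (highest: -32).
At E, O picks M (lowest: -32).
At M, X picks L17 (highest: -32).
Terminal value -32.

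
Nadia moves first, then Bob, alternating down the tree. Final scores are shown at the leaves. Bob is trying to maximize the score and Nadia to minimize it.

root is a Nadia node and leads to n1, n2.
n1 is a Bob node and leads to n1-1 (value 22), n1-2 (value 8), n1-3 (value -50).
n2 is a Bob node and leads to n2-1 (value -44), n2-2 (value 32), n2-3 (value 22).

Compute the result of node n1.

n1 (Bob): max(22, 8, -50) = 22

22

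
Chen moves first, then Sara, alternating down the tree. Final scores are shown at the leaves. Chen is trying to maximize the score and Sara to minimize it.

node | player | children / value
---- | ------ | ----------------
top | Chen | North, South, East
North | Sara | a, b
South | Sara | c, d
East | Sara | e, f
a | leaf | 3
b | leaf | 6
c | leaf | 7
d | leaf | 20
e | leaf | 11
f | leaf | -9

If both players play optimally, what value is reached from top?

North (Sara): min(3, 6) = 3
South (Sara): min(7, 20) = 7
East (Sara): min(11, -9) = -9
top (Chen): max(3, 7, -9) = 7

7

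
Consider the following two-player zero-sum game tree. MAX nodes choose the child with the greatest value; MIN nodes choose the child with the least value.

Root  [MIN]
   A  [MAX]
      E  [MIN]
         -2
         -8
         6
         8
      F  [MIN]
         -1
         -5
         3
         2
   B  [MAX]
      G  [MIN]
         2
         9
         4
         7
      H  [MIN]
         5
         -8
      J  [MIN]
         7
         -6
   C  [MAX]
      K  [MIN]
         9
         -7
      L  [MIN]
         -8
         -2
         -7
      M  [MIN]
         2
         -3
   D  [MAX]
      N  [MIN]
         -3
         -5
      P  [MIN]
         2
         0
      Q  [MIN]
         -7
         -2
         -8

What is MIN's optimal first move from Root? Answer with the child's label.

A

E (MIN): min(-2, -8, 6, 8) = -8
F (MIN): min(-1, -5, 3, 2) = -5
A (MAX): max(-8, -5) = -5
G (MIN): min(2, 9, 4, 7) = 2
H (MIN): min(5, -8) = -8
J (MIN): min(7, -6) = -6
B (MAX): max(2, -8, -6) = 2
K (MIN): min(9, -7) = -7
L (MIN): min(-8, -2, -7) = -8
M (MIN): min(2, -3) = -3
C (MAX): max(-7, -8, -3) = -3
N (MIN): min(-3, -5) = -5
P (MIN): min(2, 0) = 0
Q (MIN): min(-7, -2, -8) = -8
D (MAX): max(-5, 0, -8) = 0
Root (MIN): min(-5, 2, -3, 0) = -5
MIN at Root wants the lowest of {A=-5, B=2, C=-3, D=0}, so chooses A.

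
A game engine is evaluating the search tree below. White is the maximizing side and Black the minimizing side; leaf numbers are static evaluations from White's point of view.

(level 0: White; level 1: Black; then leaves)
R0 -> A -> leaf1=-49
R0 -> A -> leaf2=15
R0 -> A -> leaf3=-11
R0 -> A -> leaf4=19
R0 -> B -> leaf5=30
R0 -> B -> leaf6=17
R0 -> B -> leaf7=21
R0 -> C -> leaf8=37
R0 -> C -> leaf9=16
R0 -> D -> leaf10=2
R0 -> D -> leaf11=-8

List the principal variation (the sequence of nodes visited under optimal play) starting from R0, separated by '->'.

A (Black): min(-49, 15, -11, 19) = -49
B (Black): min(30, 17, 21) = 17
C (Black): min(37, 16) = 16
D (Black): min(2, -8) = -8
R0 (White): max(-49, 17, 16, -8) = 17
At R0, White picks B (highest: 17).
At B, Black picks leaf6 (lowest: 17).
Terminal value 17.

R0 -> B -> leaf6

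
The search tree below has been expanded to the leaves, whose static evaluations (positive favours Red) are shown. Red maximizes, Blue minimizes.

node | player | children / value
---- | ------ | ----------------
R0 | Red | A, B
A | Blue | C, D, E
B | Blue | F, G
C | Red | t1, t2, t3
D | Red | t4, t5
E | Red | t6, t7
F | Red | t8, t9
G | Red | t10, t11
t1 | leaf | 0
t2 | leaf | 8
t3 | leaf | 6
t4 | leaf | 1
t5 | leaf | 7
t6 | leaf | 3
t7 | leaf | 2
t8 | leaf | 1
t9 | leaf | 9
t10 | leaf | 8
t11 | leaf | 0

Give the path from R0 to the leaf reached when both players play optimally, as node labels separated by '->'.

C (Red): max(0, 8, 6) = 8
D (Red): max(1, 7) = 7
E (Red): max(3, 2) = 3
A (Blue): min(8, 7, 3) = 3
F (Red): max(1, 9) = 9
G (Red): max(8, 0) = 8
B (Blue): min(9, 8) = 8
R0 (Red): max(3, 8) = 8
At R0, Red picks B (highest: 8).
At B, Blue picks G (lowest: 8).
At G, Red picks t10 (highest: 8).
Terminal value 8.

R0 -> B -> G -> t10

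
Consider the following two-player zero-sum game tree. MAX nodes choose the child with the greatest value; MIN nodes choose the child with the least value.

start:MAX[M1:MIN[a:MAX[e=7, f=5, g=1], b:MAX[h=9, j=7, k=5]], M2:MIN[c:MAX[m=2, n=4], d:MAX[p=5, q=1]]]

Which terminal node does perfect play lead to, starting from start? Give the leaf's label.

a (MAX): max(7, 5, 1) = 7
b (MAX): max(9, 7, 5) = 9
M1 (MIN): min(7, 9) = 7
c (MAX): max(2, 4) = 4
d (MAX): max(5, 1) = 5
M2 (MIN): min(4, 5) = 4
start (MAX): max(7, 4) = 7
At start, MAX picks M1 (highest: 7).
At M1, MIN picks a (lowest: 7).
At a, MAX picks e (highest: 7).
Terminal value 7.

e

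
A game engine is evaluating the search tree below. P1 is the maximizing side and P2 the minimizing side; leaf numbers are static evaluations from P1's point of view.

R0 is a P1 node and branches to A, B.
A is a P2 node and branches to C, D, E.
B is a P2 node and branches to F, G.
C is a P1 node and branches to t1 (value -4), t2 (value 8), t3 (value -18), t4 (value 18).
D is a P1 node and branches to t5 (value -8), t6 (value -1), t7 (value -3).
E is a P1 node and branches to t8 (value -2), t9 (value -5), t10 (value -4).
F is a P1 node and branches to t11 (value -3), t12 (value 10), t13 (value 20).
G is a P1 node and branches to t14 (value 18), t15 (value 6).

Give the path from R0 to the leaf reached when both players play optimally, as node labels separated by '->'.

R0 -> B -> G -> t14

C (P1): max(-4, 8, -18, 18) = 18
D (P1): max(-8, -1, -3) = -1
E (P1): max(-2, -5, -4) = -2
A (P2): min(18, -1, -2) = -2
F (P1): max(-3, 10, 20) = 20
G (P1): max(18, 6) = 18
B (P2): min(20, 18) = 18
R0 (P1): max(-2, 18) = 18
At R0, P1 picks B (highest: 18).
At B, P2 picks G (lowest: 18).
At G, P1 picks t14 (highest: 18).
Terminal value 18.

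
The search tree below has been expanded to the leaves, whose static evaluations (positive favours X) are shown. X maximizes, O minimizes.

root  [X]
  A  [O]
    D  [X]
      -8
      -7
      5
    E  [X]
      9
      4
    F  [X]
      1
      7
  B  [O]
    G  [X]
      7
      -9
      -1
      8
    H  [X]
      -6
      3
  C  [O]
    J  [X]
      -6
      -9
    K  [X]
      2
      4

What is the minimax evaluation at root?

5

D (X): max(-8, -7, 5) = 5
E (X): max(9, 4) = 9
F (X): max(1, 7) = 7
A (O): min(5, 9, 7) = 5
G (X): max(7, -9, -1, 8) = 8
H (X): max(-6, 3) = 3
B (O): min(8, 3) = 3
J (X): max(-6, -9) = -6
K (X): max(2, 4) = 4
C (O): min(-6, 4) = -6
root (X): max(5, 3, -6) = 5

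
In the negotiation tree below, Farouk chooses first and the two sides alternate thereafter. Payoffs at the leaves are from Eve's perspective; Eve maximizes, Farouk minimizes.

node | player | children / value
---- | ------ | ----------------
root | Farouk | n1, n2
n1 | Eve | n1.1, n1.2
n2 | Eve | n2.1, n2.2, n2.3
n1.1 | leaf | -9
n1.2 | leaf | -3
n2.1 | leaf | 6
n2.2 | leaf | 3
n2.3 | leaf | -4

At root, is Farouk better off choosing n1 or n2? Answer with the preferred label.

n1 (Eve): max(-9, -3) = -3
n2 (Eve): max(6, 3, -4) = 6
Farouk prefers the lower value; n1=-3, n2=6. n1 is better since -3 < 6.

n1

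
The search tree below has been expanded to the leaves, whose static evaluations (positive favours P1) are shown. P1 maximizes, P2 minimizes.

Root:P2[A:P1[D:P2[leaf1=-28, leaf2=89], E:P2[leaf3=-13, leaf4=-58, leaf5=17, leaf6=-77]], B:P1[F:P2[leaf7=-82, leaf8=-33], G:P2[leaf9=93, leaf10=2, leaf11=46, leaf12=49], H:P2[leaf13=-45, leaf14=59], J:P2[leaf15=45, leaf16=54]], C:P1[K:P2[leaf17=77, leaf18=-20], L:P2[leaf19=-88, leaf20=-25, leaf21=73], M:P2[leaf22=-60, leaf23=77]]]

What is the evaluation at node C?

-20

K (P2): min(77, -20) = -20
L (P2): min(-88, -25, 73) = -88
M (P2): min(-60, 77) = -60
C (P1): max(-20, -88, -60) = -20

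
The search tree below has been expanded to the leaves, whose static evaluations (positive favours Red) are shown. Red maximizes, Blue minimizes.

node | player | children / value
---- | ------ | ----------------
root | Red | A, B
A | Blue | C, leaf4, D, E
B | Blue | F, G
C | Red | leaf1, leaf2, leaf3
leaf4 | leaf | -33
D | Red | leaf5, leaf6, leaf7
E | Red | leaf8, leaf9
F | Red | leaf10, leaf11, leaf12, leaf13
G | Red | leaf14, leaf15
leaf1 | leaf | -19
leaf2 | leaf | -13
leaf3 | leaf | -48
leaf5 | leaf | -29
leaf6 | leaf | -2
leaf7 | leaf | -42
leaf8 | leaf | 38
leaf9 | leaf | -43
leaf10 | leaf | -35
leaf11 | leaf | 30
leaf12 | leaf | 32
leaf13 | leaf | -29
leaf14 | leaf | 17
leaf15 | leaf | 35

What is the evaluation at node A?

-33

C (Red): max(-19, -13, -48) = -13
D (Red): max(-29, -2, -42) = -2
E (Red): max(38, -43) = 38
A (Blue): min(-13, -33, -2, 38) = -33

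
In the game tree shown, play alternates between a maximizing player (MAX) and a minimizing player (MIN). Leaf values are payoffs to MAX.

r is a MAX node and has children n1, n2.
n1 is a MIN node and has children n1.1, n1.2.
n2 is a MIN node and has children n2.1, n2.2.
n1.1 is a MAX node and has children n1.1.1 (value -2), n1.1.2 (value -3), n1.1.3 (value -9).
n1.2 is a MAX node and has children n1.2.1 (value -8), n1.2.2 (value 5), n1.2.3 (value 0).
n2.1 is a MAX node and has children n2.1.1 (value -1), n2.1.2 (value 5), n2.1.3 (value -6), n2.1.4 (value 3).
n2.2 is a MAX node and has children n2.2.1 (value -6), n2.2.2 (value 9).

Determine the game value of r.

n1.1 (MAX): max(-2, -3, -9) = -2
n1.2 (MAX): max(-8, 5, 0) = 5
n1 (MIN): min(-2, 5) = -2
n2.1 (MAX): max(-1, 5, -6, 3) = 5
n2.2 (MAX): max(-6, 9) = 9
n2 (MIN): min(5, 9) = 5
r (MAX): max(-2, 5) = 5

5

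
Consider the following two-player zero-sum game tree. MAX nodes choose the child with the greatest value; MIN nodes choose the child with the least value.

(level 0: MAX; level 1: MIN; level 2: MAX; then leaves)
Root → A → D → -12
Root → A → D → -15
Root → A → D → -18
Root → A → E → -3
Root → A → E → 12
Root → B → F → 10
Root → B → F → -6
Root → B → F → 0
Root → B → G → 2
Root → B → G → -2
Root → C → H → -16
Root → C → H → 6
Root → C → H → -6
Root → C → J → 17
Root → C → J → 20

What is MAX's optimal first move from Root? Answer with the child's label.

D (MAX): max(-12, -15, -18) = -12
E (MAX): max(-3, 12) = 12
A (MIN): min(-12, 12) = -12
F (MAX): max(10, -6, 0) = 10
G (MAX): max(2, -2) = 2
B (MIN): min(10, 2) = 2
H (MAX): max(-16, 6, -6) = 6
J (MAX): max(17, 20) = 20
C (MIN): min(6, 20) = 6
Root (MAX): max(-12, 2, 6) = 6
MAX at Root wants the highest of {A=-12, B=2, C=6}, so chooses C.

C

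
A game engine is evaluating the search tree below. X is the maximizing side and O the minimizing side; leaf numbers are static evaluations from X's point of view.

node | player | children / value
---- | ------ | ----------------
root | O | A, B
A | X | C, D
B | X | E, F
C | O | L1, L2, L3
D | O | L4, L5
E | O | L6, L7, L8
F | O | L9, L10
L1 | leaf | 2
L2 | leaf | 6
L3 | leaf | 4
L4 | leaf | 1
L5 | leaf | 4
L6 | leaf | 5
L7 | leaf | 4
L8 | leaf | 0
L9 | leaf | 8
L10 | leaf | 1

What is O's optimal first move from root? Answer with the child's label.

C (O): min(2, 6, 4) = 2
D (O): min(1, 4) = 1
A (X): max(2, 1) = 2
E (O): min(5, 4, 0) = 0
F (O): min(8, 1) = 1
B (X): max(0, 1) = 1
root (O): min(2, 1) = 1
O at root wants the lowest of {A=2, B=1}, so chooses B.

B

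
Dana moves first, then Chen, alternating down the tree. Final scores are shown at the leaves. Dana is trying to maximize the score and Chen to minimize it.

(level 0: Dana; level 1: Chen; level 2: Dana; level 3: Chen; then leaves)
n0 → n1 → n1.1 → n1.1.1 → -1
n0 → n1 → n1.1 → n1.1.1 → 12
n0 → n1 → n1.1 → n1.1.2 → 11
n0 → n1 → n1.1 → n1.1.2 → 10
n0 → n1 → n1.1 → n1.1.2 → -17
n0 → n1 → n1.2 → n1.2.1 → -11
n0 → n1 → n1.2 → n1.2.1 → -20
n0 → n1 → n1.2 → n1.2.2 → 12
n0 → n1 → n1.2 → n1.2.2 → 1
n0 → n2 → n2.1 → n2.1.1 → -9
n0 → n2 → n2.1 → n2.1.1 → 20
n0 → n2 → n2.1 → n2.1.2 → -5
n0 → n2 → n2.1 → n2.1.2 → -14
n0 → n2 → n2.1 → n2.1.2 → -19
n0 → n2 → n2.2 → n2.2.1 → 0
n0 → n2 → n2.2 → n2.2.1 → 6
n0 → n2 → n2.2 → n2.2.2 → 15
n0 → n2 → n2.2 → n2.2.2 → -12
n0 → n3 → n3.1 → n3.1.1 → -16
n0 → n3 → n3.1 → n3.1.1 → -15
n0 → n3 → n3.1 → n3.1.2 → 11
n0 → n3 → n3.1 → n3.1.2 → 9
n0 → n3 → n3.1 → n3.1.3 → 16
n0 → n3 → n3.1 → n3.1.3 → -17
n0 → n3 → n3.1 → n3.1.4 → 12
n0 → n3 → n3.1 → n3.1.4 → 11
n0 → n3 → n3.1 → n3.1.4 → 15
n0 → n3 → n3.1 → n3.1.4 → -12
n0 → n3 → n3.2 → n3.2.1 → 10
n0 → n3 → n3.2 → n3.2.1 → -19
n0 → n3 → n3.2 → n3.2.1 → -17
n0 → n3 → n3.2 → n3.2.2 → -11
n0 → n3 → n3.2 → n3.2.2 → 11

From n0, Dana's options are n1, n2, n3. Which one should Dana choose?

n1.1.1 (Chen): min(-1, 12) = -1
n1.1.2 (Chen): min(11, 10, -17) = -17
n1.1 (Dana): max(-1, -17) = -1
n1.2.1 (Chen): min(-11, -20) = -20
n1.2.2 (Chen): min(12, 1) = 1
n1.2 (Dana): max(-20, 1) = 1
n1 (Chen): min(-1, 1) = -1
n2.1.1 (Chen): min(-9, 20) = -9
n2.1.2 (Chen): min(-5, -14, -19) = -19
n2.1 (Dana): max(-9, -19) = -9
n2.2.1 (Chen): min(0, 6) = 0
n2.2.2 (Chen): min(15, -12) = -12
n2.2 (Dana): max(0, -12) = 0
n2 (Chen): min(-9, 0) = -9
n3.1.1 (Chen): min(-16, -15) = -16
n3.1.2 (Chen): min(11, 9) = 9
n3.1.3 (Chen): min(16, -17) = -17
n3.1.4 (Chen): min(12, 11, 15, -12) = -12
n3.1 (Dana): max(-16, 9, -17, -12) = 9
n3.2.1 (Chen): min(10, -19, -17) = -19
n3.2.2 (Chen): min(-11, 11) = -11
n3.2 (Dana): max(-19, -11) = -11
n3 (Chen): min(9, -11) = -11
n0 (Dana): max(-1, -9, -11) = -1
Dana at n0 wants the highest of {n1=-1, n2=-9, n3=-11}, so chooses n1.

n1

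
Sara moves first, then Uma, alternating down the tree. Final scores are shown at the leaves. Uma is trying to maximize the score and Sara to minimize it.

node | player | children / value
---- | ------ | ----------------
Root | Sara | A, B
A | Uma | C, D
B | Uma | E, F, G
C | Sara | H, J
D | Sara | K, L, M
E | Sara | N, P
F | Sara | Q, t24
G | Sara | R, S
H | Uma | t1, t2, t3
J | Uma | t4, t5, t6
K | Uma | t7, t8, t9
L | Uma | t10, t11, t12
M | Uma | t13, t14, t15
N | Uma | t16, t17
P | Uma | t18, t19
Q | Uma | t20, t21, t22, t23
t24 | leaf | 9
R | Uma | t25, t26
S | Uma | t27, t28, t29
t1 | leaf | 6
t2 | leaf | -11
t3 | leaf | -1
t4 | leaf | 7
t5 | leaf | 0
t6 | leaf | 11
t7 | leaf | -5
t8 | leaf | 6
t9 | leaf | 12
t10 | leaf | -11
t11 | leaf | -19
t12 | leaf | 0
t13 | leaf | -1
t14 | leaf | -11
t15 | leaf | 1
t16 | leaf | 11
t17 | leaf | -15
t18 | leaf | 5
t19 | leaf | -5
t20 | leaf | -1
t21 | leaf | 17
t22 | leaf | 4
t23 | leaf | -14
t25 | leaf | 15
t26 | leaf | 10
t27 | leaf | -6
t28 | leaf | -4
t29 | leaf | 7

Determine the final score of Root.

H (Uma): max(6, -11, -1) = 6
J (Uma): max(7, 0, 11) = 11
C (Sara): min(6, 11) = 6
K (Uma): max(-5, 6, 12) = 12
L (Uma): max(-11, -19, 0) = 0
M (Uma): max(-1, -11, 1) = 1
D (Sara): min(12, 0, 1) = 0
A (Uma): max(6, 0) = 6
N (Uma): max(11, -15) = 11
P (Uma): max(5, -5) = 5
E (Sara): min(11, 5) = 5
Q (Uma): max(-1, 17, 4, -14) = 17
F (Sara): min(17, 9) = 9
R (Uma): max(15, 10) = 15
S (Uma): max(-6, -4, 7) = 7
G (Sara): min(15, 7) = 7
B (Uma): max(5, 9, 7) = 9
Root (Sara): min(6, 9) = 6

6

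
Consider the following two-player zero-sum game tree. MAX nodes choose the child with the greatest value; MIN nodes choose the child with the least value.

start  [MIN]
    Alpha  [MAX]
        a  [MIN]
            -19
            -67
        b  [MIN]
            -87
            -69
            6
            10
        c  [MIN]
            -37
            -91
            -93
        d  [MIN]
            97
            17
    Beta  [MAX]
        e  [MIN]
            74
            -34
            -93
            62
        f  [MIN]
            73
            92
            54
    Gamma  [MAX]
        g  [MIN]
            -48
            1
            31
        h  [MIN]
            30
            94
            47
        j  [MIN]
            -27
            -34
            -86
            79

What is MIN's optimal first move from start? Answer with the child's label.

a (MIN): min(-19, -67) = -67
b (MIN): min(-87, -69, 6, 10) = -87
c (MIN): min(-37, -91, -93) = -93
d (MIN): min(97, 17) = 17
Alpha (MAX): max(-67, -87, -93, 17) = 17
e (MIN): min(74, -34, -93, 62) = -93
f (MIN): min(73, 92, 54) = 54
Beta (MAX): max(-93, 54) = 54
g (MIN): min(-48, 1, 31) = -48
h (MIN): min(30, 94, 47) = 30
j (MIN): min(-27, -34, -86, 79) = -86
Gamma (MAX): max(-48, 30, -86) = 30
start (MIN): min(17, 54, 30) = 17
MIN at start wants the lowest of {Alpha=17, Beta=54, Gamma=30}, so chooses Alpha.

Alpha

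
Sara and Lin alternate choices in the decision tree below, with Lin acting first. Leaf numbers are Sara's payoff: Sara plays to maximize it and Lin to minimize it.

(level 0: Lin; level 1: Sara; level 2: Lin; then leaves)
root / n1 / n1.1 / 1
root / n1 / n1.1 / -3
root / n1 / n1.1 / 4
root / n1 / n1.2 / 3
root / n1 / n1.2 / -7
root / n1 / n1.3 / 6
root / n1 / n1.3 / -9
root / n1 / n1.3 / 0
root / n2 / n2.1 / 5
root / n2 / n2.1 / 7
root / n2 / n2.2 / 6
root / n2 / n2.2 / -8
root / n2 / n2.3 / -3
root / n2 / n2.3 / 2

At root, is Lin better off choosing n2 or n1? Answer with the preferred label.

n2.1 (Lin): min(5, 7) = 5
n2.2 (Lin): min(6, -8) = -8
n2.3 (Lin): min(-3, 2) = -3
n2 (Sara): max(5, -8, -3) = 5
n1.1 (Lin): min(1, -3, 4) = -3
n1.2 (Lin): min(3, -7) = -7
n1.3 (Lin): min(6, -9, 0) = -9
n1 (Sara): max(-3, -7, -9) = -3
Lin prefers the lower value; n2=5, n1=-3. n1 is better since -3 < 5.

n1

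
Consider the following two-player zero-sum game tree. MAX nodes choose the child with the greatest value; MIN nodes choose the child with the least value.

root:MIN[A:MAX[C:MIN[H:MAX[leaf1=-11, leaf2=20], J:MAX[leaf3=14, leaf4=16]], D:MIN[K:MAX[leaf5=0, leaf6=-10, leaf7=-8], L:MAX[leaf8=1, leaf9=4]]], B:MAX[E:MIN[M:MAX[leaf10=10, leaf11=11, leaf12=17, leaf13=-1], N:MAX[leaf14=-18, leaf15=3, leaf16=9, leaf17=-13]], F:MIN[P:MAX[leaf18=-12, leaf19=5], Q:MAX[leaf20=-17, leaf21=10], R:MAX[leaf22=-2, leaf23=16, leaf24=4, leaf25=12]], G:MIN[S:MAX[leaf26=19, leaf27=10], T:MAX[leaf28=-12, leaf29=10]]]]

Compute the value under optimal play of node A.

16

H (MAX): max(-11, 20) = 20
J (MAX): max(14, 16) = 16
C (MIN): min(20, 16) = 16
K (MAX): max(0, -10, -8) = 0
L (MAX): max(1, 4) = 4
D (MIN): min(0, 4) = 0
A (MAX): max(16, 0) = 16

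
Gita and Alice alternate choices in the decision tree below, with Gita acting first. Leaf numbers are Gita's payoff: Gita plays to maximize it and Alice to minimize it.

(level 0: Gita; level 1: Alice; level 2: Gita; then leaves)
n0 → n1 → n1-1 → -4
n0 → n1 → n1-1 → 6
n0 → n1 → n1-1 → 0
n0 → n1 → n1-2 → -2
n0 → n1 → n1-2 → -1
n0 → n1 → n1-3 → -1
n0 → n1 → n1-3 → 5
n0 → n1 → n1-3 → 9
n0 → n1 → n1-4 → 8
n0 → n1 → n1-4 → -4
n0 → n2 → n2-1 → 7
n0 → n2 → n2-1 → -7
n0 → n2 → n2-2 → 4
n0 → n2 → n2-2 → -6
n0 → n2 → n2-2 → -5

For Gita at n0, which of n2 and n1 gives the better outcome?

n2

n2-1 (Gita): max(7, -7) = 7
n2-2 (Gita): max(4, -6, -5) = 4
n2 (Alice): min(7, 4) = 4
n1-1 (Gita): max(-4, 6, 0) = 6
n1-2 (Gita): max(-2, -1) = -1
n1-3 (Gita): max(-1, 5, 9) = 9
n1-4 (Gita): max(8, -4) = 8
n1 (Alice): min(6, -1, 9, 8) = -1
Gita prefers the higher value; n2=4, n1=-1. n2 is better since 4 > -1.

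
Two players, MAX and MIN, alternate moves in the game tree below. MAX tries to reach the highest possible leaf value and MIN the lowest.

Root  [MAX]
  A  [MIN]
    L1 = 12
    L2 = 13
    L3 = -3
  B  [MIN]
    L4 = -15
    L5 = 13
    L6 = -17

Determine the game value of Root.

A (MIN): min(12, 13, -3) = -3
B (MIN): min(-15, 13, -17) = -17
Root (MAX): max(-3, -17) = -3

-3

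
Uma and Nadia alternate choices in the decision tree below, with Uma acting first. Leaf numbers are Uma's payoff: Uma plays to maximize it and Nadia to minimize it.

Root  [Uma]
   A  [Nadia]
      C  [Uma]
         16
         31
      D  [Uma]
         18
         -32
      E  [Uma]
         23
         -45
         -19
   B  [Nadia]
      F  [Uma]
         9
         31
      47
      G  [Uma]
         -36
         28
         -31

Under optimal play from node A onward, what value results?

C (Uma): max(16, 31) = 31
D (Uma): max(18, -32) = 18
E (Uma): max(23, -45, -19) = 23
A (Nadia): min(31, 18, 23) = 18

18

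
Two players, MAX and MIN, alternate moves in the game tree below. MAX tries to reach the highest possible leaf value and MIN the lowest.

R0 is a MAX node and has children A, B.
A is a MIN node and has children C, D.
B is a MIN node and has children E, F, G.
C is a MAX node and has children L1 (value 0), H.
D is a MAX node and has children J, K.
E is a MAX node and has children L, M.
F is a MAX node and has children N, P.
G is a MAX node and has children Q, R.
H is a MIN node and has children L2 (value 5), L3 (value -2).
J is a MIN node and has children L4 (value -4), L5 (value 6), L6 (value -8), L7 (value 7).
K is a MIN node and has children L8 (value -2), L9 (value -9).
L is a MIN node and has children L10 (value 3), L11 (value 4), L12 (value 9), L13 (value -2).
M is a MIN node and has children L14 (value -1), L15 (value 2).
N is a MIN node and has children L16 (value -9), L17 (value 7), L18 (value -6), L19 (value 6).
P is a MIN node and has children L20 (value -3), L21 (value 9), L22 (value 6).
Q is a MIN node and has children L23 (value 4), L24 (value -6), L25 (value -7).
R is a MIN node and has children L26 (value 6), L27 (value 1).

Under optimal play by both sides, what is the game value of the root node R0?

-3

H (MIN): min(5, -2) = -2
C (MAX): max(0, -2) = 0
J (MIN): min(-4, 6, -8, 7) = -8
K (MIN): min(-2, -9) = -9
D (MAX): max(-8, -9) = -8
A (MIN): min(0, -8) = -8
L (MIN): min(3, 4, 9, -2) = -2
M (MIN): min(-1, 2) = -1
E (MAX): max(-2, -1) = -1
N (MIN): min(-9, 7, -6, 6) = -9
P (MIN): min(-3, 9, 6) = -3
F (MAX): max(-9, -3) = -3
Q (MIN): min(4, -6, -7) = -7
R (MIN): min(6, 1) = 1
G (MAX): max(-7, 1) = 1
B (MIN): min(-1, -3, 1) = -3
R0 (MAX): max(-8, -3) = -3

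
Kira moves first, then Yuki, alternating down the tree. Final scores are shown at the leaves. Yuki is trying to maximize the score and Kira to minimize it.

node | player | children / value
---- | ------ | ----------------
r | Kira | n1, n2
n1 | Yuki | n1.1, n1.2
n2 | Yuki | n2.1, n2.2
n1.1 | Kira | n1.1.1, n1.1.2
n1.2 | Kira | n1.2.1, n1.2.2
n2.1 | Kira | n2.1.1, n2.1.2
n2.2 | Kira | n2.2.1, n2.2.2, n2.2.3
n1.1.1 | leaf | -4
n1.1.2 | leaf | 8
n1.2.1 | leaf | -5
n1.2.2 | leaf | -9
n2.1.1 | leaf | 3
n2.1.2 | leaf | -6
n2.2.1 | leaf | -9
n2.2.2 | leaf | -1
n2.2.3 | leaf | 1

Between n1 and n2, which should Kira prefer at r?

n2

n1.1 (Kira): min(-4, 8) = -4
n1.2 (Kira): min(-5, -9) = -9
n1 (Yuki): max(-4, -9) = -4
n2.1 (Kira): min(3, -6) = -6
n2.2 (Kira): min(-9, -1, 1) = -9
n2 (Yuki): max(-6, -9) = -6
Kira prefers the lower value; n1=-4, n2=-6. n2 is better since -6 < -4.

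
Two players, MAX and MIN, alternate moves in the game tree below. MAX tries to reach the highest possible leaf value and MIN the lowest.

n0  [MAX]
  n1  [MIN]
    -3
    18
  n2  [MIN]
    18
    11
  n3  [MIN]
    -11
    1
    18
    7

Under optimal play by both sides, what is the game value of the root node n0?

n1 (MIN): min(-3, 18) = -3
n2 (MIN): min(18, 11) = 11
n3 (MIN): min(-11, 1, 18, 7) = -11
n0 (MAX): max(-3, 11, -11) = 11

11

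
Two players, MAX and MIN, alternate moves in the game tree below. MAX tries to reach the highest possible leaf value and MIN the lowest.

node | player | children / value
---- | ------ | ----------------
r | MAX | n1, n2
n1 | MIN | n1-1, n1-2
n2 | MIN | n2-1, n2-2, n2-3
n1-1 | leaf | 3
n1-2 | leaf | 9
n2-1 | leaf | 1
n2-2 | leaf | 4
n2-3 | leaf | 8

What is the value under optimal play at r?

n1 (MIN): min(3, 9) = 3
n2 (MIN): min(1, 4, 8) = 1
r (MAX): max(3, 1) = 3

3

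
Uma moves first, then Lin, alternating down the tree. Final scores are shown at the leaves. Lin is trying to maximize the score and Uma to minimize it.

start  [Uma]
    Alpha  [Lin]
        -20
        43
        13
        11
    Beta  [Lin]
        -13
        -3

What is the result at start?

Alpha (Lin): max(-20, 43, 13, 11) = 43
Beta (Lin): max(-13, -3) = -3
start (Uma): min(43, -3) = -3

-3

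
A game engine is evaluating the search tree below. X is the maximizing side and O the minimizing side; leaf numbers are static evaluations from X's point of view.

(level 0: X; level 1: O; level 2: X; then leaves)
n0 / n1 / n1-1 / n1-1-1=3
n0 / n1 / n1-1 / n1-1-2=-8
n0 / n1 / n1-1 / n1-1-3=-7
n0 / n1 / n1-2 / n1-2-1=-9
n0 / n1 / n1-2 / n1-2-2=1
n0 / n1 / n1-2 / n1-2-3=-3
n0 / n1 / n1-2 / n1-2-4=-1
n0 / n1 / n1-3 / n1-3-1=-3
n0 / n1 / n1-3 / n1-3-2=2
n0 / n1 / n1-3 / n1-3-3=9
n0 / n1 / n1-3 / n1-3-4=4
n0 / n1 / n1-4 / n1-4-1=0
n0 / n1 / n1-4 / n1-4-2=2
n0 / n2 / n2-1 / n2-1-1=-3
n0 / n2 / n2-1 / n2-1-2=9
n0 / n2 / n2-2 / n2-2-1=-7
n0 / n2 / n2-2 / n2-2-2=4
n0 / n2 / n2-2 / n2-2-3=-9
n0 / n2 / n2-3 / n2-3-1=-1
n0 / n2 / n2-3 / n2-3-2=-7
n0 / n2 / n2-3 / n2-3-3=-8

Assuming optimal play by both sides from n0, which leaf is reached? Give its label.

n1-2-2

n1-1 (X): max(3, -8, -7) = 3
n1-2 (X): max(-9, 1, -3, -1) = 1
n1-3 (X): max(-3, 2, 9, 4) = 9
n1-4 (X): max(0, 2) = 2
n1 (O): min(3, 1, 9, 2) = 1
n2-1 (X): max(-3, 9) = 9
n2-2 (X): max(-7, 4, -9) = 4
n2-3 (X): max(-1, -7, -8) = -1
n2 (O): min(9, 4, -1) = -1
n0 (X): max(1, -1) = 1
At n0, X picks n1 (highest: 1).
At n1, O picks n1-2 (lowest: 1).
At n1-2, X picks n1-2-2 (highest: 1).
Terminal value 1.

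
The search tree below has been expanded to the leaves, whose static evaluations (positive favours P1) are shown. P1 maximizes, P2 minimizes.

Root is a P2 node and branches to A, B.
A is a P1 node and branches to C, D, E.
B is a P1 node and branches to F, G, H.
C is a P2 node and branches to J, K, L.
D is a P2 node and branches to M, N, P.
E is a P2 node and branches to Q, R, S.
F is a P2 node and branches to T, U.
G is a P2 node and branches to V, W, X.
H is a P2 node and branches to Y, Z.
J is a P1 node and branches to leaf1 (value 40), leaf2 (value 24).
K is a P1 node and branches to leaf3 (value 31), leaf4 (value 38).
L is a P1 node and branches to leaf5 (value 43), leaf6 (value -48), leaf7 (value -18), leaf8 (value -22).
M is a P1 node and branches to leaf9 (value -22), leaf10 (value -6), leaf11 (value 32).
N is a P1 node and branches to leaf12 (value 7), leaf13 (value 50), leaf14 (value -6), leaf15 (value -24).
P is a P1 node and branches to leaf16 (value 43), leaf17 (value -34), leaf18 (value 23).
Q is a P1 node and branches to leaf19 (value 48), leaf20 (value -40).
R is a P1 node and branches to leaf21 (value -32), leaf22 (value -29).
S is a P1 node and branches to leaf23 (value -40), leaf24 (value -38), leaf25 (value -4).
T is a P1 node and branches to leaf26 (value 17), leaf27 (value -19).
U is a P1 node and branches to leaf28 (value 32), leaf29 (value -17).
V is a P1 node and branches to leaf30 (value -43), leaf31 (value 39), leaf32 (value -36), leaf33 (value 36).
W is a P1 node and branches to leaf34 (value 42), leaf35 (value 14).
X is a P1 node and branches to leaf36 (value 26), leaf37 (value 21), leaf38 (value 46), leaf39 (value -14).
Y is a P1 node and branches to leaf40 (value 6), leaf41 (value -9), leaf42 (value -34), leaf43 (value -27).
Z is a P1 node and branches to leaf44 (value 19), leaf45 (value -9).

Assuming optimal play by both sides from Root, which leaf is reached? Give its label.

leaf4

J (P1): max(40, 24) = 40
K (P1): max(31, 38) = 38
L (P1): max(43, -48, -18, -22) = 43
C (P2): min(40, 38, 43) = 38
M (P1): max(-22, -6, 32) = 32
N (P1): max(7, 50, -6, -24) = 50
P (P1): max(43, -34, 23) = 43
D (P2): min(32, 50, 43) = 32
Q (P1): max(48, -40) = 48
R (P1): max(-32, -29) = -29
S (P1): max(-40, -38, -4) = -4
E (P2): min(48, -29, -4) = -29
A (P1): max(38, 32, -29) = 38
T (P1): max(17, -19) = 17
U (P1): max(32, -17) = 32
F (P2): min(17, 32) = 17
V (P1): max(-43, 39, -36, 36) = 39
W (P1): max(42, 14) = 42
X (P1): max(26, 21, 46, -14) = 46
G (P2): min(39, 42, 46) = 39
Y (P1): max(6, -9, -34, -27) = 6
Z (P1): max(19, -9) = 19
H (P2): min(6, 19) = 6
B (P1): max(17, 39, 6) = 39
Root (P2): min(38, 39) = 38
At Root, P2 picks A (lowest: 38).
At A, P1 picks C (highest: 38).
At C, P2 picks K (lowest: 38).
At K, P1 picks leaf4 (highest: 38).
Terminal value 38.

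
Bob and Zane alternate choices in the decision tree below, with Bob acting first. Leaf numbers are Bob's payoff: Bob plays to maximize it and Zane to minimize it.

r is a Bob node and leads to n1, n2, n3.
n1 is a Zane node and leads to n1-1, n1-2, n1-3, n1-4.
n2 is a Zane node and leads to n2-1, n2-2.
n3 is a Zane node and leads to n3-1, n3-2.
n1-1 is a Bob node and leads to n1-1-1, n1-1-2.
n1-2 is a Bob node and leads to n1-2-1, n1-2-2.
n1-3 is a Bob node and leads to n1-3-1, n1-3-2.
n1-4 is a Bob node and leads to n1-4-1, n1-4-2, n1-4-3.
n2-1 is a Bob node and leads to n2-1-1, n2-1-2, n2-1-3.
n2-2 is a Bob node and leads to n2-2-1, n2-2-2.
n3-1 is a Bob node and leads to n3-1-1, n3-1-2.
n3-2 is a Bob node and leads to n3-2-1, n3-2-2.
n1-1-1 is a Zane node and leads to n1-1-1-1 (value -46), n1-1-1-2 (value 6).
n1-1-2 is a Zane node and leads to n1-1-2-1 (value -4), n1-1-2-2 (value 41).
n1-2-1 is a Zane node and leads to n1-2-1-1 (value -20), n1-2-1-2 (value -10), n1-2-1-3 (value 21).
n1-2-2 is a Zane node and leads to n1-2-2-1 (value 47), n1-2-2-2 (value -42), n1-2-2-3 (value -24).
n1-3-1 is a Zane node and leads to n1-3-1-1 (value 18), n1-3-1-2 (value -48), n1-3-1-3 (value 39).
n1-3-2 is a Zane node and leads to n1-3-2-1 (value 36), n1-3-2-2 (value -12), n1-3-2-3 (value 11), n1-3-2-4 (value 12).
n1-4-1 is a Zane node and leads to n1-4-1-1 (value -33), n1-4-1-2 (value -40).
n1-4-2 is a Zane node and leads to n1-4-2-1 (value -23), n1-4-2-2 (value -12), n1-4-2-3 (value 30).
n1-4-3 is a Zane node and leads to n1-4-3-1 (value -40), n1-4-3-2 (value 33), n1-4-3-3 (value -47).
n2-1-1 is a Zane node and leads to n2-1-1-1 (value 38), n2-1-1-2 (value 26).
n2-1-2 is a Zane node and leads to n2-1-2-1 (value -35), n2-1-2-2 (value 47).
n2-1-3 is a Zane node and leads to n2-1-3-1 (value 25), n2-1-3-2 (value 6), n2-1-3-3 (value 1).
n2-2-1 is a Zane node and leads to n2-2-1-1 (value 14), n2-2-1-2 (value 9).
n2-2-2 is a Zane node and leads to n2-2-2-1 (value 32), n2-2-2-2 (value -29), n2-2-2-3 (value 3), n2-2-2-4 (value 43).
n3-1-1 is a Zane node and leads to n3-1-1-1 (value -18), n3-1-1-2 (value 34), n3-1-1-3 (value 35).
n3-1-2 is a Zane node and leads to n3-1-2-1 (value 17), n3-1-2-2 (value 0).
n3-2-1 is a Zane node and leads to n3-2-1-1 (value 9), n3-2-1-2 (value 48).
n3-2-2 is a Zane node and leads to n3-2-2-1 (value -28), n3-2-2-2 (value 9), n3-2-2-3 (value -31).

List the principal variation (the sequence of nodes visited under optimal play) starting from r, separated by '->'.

r -> n2 -> n2-2 -> n2-2-1 -> n2-2-1-2

n1-1-1 (Zane): min(-46, 6) = -46
n1-1-2 (Zane): min(-4, 41) = -4
n1-1 (Bob): max(-46, -4) = -4
n1-2-1 (Zane): min(-20, -10, 21) = -20
n1-2-2 (Zane): min(47, -42, -24) = -42
n1-2 (Bob): max(-20, -42) = -20
n1-3-1 (Zane): min(18, -48, 39) = -48
n1-3-2 (Zane): min(36, -12, 11, 12) = -12
n1-3 (Bob): max(-48, -12) = -12
n1-4-1 (Zane): min(-33, -40) = -40
n1-4-2 (Zane): min(-23, -12, 30) = -23
n1-4-3 (Zane): min(-40, 33, -47) = -47
n1-4 (Bob): max(-40, -23, -47) = -23
n1 (Zane): min(-4, -20, -12, -23) = -23
n2-1-1 (Zane): min(38, 26) = 26
n2-1-2 (Zane): min(-35, 47) = -35
n2-1-3 (Zane): min(25, 6, 1) = 1
n2-1 (Bob): max(26, -35, 1) = 26
n2-2-1 (Zane): min(14, 9) = 9
n2-2-2 (Zane): min(32, -29, 3, 43) = -29
n2-2 (Bob): max(9, -29) = 9
n2 (Zane): min(26, 9) = 9
n3-1-1 (Zane): min(-18, 34, 35) = -18
n3-1-2 (Zane): min(17, 0) = 0
n3-1 (Bob): max(-18, 0) = 0
n3-2-1 (Zane): min(9, 48) = 9
n3-2-2 (Zane): min(-28, 9, -31) = -31
n3-2 (Bob): max(9, -31) = 9
n3 (Zane): min(0, 9) = 0
r (Bob): max(-23, 9, 0) = 9
At r, Bob picks n2 (highest: 9).
At n2, Zane picks n2-2 (lowest: 9).
At n2-2, Bob picks n2-2-1 (highest: 9).
At n2-2-1, Zane picks n2-2-1-2 (lowest: 9).
Terminal value 9.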